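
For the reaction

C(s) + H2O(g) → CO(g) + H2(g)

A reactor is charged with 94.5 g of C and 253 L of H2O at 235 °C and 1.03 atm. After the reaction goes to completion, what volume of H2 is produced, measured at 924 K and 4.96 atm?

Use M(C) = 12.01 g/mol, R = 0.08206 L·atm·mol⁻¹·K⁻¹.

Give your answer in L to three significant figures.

95.5 L

n(C) = 94.5 / 12.01 = 7.868 mol
n(H2O) = PV/RT = (1.03 × 253) / (0.08206 × 508.15) = 6.249 mol
For 7.868 mol C, stoichiometry requires (1/1) × 7.868 = 7.868 mol H2O; 6.249 mol is available, so H2O is limiting.
n(H2) = (1/1) × 6.249 = 6.249 mol
V(H2) = nRT/P = 6.249 × 0.08206 × 924 / 4.96 = 95.53 L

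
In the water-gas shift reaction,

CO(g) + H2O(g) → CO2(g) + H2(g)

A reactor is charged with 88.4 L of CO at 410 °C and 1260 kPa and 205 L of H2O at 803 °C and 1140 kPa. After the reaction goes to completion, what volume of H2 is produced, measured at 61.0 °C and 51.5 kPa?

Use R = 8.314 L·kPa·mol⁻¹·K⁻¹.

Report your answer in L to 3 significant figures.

n(CO) = PV/RT = (1260 × 88.4) / (8.314 × 683.15) = 19.61 mol
n(H2O) = PV/RT = (1140 × 205) / (8.314 × 1076.15) = 26.12 mol
For 19.61 mol CO, stoichiometry requires (1/1) × 19.61 = 19.61 mol H2O; 26.12 mol is available, so CO is limiting.
n(H2) = (1/1) × 19.61 = 19.61 mol
V(H2) = nRT/P = 19.61 × 8.314 × 334.15 / 51.5 = 1058 L

1060 L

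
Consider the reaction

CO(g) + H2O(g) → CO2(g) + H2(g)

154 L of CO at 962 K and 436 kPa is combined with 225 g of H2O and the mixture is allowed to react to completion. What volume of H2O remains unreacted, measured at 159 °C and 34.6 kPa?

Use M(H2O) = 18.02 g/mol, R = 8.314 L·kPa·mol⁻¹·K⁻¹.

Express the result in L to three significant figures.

425 L

n(CO) = PV/RT = (436 × 154) / (8.314 × 962) = 8.395 mol
n(H2O) = 225 / 18.02 = 12.49 mol
For 8.395 mol CO, stoichiometry requires (1/1) × 8.395 = 8.395 mol H2O; 12.49 mol is available, so CO is limiting.
n(H2O) consumed = (1/1) × 8.395 = 8.395 mol; remaining = 12.49 − 8.395 = 4.095 mol
V(H2O) = nRT/P = 4.095 × 8.314 × 432.15 / 34.6 = 425.2 L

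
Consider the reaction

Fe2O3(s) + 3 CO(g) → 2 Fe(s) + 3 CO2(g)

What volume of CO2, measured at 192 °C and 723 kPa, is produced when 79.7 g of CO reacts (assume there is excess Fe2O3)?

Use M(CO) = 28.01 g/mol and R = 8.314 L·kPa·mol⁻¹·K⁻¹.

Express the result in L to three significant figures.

n(CO) = 79.70 / 28.01 = 2.845 mol
n(CO2) = (3/3) × 2.845 = 2.845 mol
V = nRT/P = 2.845 × 8.314 × 465.15 / 723 = 15.22 L

15.2 L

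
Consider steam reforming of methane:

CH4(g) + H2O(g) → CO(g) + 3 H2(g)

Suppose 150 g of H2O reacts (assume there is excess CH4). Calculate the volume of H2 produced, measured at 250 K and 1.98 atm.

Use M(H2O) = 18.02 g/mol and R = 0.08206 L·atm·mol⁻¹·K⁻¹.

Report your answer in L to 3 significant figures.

n(H2O) = 150.0 / 18.02 = 8.324 mol
n(H2) = (3/1) × 8.324 = 24.97 mol
V = nRT/P = 24.97 × 0.08206 × 250 / 1.98 = 258.7 L

259 L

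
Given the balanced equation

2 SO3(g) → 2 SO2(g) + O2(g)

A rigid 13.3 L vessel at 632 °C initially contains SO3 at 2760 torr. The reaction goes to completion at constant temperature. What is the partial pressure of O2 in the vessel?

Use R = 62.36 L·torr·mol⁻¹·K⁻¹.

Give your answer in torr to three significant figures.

1380 torr

n(SO3)₀ = PV/RT = (2760 × 13.3) / (62.36 × 905.15) = 0.6503 mol
n(O2) = (1/2) × 0.6503 = 0.3251 mol
P(O2) = nRT/V = 0.3251 × 62.36 × 905.15 / 13.3 = 1380 torr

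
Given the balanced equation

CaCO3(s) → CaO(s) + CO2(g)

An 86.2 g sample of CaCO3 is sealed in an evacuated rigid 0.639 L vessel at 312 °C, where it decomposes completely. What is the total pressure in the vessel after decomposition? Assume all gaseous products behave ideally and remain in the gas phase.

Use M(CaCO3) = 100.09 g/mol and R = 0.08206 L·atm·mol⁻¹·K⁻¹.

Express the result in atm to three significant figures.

64.7 atm

n(CaCO3) = 86.2 / 100.09 = 0.8612 mol
n(gas produced) = (1/1) × 0.8612 = 0.8612 mol
P = nRT/V = 0.8612 × 0.08206 × 585.15 / 0.639 = 64.71 atm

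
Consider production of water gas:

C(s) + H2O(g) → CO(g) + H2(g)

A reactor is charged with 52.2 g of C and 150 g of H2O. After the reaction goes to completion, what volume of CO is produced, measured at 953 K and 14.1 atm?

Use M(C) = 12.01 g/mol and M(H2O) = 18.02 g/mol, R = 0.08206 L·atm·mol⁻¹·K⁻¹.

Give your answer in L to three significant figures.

24.1 L

n(C) = 52.2 / 12.01 = 4.346 mol
n(H2O) = 150 / 18.02 = 8.324 mol
For 4.346 mol C, stoichiometry requires (1/1) × 4.346 = 4.346 mol H2O; 8.324 mol is available, so C is limiting.
n(CO) = (1/1) × 4.346 = 4.346 mol
V(CO) = nRT/P = 4.346 × 0.08206 × 953 / 14.1 = 24.10 L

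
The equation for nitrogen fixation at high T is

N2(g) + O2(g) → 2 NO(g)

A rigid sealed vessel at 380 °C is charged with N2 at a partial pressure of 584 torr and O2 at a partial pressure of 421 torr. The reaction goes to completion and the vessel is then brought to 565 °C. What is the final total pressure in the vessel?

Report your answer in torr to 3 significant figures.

1290 torr

Because the vessel is rigid and T is held at 380 °C, work the stoichiometry in partial pressures (P_i = n_iRT/V).
P(O2) required for 584 torr of N2 = (1/1) × 584 = 584.0 torr; available 421 torr, so O2 is limiting.
P(N2) remaining = 584 − (1/1) × 421 = 163.0 torr
P(gaseous products) = (2)/1 × 421 = 842.0 torr
P_total at 380 °C = 163.0 + 842.0 = 1005 torr
Scaling to 565 °C: P = 1005 × 838.15/653.15 = 1290 torr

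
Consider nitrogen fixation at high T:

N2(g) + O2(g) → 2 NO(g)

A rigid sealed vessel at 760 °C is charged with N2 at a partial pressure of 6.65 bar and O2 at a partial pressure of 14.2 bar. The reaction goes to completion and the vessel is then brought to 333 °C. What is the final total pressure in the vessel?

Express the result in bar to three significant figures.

12.2 bar

At constant V, partial pressures at 760 °C are proportional to moles, so apply stoichiometry directly to pressures.
P(O2) required for 6.65 bar of N2 = (1/1) × 6.65 = 6.650 bar; available 14.2 bar, so N2 is limiting.
P(O2) remaining = 14.2 − (1/1) × 6.65 = 7.550 bar
P(gaseous products) = (2)/1 × 6.65 = 13.30 bar
P_total at 760 °C = 7.550 + 13.30 = 20.85 bar
Scaling to 333 °C: P = 20.85 × 606.15/1033.15 = 12.23 bar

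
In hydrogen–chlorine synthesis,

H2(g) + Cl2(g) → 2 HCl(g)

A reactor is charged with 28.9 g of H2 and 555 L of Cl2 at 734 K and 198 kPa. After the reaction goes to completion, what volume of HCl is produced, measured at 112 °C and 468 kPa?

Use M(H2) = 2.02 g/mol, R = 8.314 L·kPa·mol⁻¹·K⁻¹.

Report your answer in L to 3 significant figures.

196 L

n(H2) = 28.9 / 2.02 = 14.31 mol
n(Cl2) = PV/RT = (198 × 555) / (8.314 × 734) = 18.01 mol
For 14.31 mol H2, stoichiometry requires (1/1) × 14.31 = 14.31 mol Cl2; 18.01 mol is available, so H2 is limiting.
n(HCl) = (2/1) × 14.31 = 28.62 mol
V(HCl) = nRT/P = 28.62 × 8.314 × 385.15 / 468 = 195.8 L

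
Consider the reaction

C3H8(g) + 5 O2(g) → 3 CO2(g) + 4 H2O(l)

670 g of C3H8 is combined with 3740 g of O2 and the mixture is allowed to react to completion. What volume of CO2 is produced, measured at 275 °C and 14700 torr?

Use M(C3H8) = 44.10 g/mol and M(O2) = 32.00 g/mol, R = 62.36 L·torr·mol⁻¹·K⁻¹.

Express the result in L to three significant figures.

106 L

n(C3H8) = 670 / 44.10 = 15.19 mol
n(O2) = 3740 / 32.00 = 116.9 mol
For 15.19 mol C3H8, stoichiometry requires (5/1) × 15.19 = 75.95 mol O2; 116.9 mol is available, so C3H8 is limiting.
n(CO2) = (3/1) × 15.19 = 45.57 mol
V(CO2) = nRT/P = 45.57 × 62.36 × 548.15 / 14700 = 106.0 L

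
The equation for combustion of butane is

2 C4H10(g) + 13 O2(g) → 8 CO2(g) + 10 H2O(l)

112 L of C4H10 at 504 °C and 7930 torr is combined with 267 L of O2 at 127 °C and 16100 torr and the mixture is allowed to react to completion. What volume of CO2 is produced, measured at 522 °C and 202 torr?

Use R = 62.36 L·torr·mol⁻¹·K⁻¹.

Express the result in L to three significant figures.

18000 L

n(C4H10) = PV/RT = (7930 × 112) / (62.36 × 777.15) = 18.33 mol
n(O2) = PV/RT = (16100 × 267) / (62.36 × 400.15) = 172.3 mol
For 18.33 mol C4H10, stoichiometry requires (13/2) × 18.33 = 119.1 mol O2; 172.3 mol is available, so C4H10 is limiting.
n(CO2) = (8/2) × 18.33 = 73.32 mol
V(CO2) = nRT/P = 73.32 × 62.36 × 795.15 / 202 = 18000 L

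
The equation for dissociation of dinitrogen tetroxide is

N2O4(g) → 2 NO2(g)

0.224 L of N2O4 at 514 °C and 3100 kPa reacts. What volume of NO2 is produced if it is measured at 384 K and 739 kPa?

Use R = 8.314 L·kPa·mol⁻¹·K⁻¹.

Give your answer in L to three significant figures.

0.917 L

n(N2O4) = PV/RT = (3100 × 0.224) / (8.314 × 787.15) = 0.1061 mol
n(NO2) = (2/1) × 0.1061 = 0.2122 mol
V = nRT/P = 0.2122 × 8.314 × 384 / 739 = 0.9167 L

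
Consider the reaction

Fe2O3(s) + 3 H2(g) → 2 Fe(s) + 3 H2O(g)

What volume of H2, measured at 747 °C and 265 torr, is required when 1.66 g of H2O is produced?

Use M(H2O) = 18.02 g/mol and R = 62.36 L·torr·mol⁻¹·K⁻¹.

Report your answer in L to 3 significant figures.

22.1 L

n(H2O) = 1.660 / 18.02 = 0.09212 mol
n(H2) = (3/3) × 0.09212 = 0.09212 mol
V = nRT/P = 0.09212 × 62.36 × 1020.15 / 265 = 22.11 L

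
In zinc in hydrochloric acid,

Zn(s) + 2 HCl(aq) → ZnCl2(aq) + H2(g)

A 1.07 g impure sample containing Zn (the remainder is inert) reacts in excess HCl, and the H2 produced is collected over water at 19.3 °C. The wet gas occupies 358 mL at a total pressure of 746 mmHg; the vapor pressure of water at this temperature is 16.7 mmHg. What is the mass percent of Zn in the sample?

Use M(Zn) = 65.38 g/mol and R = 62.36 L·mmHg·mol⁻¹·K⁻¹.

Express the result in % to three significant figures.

P(H2) = 746 − 16.7 = 729.3 mmHg
n(H2) = PV/RT = (729.3 × 0.3580) / (62.36 × 292.45) = 0.01432 mol
n(Zn) = (1/1) × 0.01432 = 0.01432 mol
m(Zn) = 0.01432 × 65.38 = 0.9362 g
%Zn = 0.9362 / 1.07 × 100 = 87.50%

87.5 %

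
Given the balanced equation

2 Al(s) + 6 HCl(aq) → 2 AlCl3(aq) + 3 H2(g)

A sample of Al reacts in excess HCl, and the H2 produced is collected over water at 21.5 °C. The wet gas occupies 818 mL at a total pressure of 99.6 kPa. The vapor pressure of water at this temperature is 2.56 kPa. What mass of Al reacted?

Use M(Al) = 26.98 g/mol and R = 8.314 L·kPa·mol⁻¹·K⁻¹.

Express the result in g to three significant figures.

0.583 g

P(H2) = 99.6 − 2.56 = 97.04 kPa
n(H2) = PV/RT = (97.04 × 0.8180) / (8.314 × 294.65) = 0.03240 mol
n(Al) = (2/3) × 0.03240 = 0.02160 mol
m(Al) = 0.02160 × 26.98 = 0.5828 g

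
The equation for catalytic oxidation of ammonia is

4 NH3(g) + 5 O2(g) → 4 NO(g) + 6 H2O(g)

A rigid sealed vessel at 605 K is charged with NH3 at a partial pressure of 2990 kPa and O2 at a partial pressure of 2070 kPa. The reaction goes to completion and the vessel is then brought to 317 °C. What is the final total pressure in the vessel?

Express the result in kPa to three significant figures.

5340 kPa

At constant V, partial pressures at 605 K are proportional to moles, so apply stoichiometry directly to pressures.
P(O2) required for 2990 kPa of NH3 = (5/4) × 2990 = 3738 kPa; available 2070 kPa, so O2 is limiting.
P(NH3) remaining = 2990 − (4/5) × 2070 = 1334 kPa
P(gaseous products) = (4+6)/5 × 2070 = 4140 kPa
P_total at 605 K = 1334 + 4140 = 5474 kPa
Scaling to 317 °C: P = 5474 × 590.15/605 = 5340 kPa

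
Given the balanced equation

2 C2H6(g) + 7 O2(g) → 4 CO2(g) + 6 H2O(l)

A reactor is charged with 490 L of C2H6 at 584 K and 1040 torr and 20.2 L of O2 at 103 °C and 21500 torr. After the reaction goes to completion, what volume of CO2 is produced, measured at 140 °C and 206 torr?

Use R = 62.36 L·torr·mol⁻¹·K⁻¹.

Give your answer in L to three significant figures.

1320 L

n(C2H6) = PV/RT = (1040 × 490) / (62.36 × 584) = 13.99 mol
n(O2) = PV/RT = (21500 × 20.2) / (62.36 × 376.15) = 18.51 mol
For 13.99 mol C2H6, stoichiometry requires (7/2) × 13.99 = 48.97 mol O2; 18.51 mol is available, so O2 is limiting.
n(CO2) = (4/7) × 18.51 = 10.58 mol
V(CO2) = nRT/P = 10.58 × 62.36 × 413.15 / 206 = 1323 L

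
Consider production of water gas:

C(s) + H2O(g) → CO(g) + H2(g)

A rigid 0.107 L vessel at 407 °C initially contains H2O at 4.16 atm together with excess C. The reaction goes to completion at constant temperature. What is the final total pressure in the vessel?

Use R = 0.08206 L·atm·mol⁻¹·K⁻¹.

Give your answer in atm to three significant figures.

Rigid vessel, constant T ⇒ P scales with total gas moles (1 → 2).
P_final = (2/1) × 4.16 = 8.320 atm

8.32 atm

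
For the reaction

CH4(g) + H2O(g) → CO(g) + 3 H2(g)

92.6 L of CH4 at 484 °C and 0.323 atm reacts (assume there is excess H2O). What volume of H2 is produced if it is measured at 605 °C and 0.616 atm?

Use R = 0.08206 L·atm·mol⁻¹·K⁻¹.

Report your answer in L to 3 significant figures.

n(CH4) = PV/RT = (0.323 × 92.6) / (0.08206 × 757.15) = 0.4814 mol
n(H2) = (3/1) × 0.4814 = 1.444 mol
V = nRT/P = 1.444 × 0.08206 × 878.15 / 0.616 = 168.9 L

169 L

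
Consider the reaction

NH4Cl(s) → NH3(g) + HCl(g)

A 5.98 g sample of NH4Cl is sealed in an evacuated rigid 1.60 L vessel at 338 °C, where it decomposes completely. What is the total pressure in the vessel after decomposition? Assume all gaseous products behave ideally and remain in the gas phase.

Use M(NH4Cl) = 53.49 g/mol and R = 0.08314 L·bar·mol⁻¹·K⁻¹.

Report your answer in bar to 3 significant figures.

n(NH4Cl) = 5.98 / 53.49 = 0.1118 mol
n(gas produced) = (2/1) × 0.1118 = 0.2236 mol
P = nRT/V = 0.2236 × 0.08314 × 611.15 / 1.60 = 7.101 bar

7.10 bar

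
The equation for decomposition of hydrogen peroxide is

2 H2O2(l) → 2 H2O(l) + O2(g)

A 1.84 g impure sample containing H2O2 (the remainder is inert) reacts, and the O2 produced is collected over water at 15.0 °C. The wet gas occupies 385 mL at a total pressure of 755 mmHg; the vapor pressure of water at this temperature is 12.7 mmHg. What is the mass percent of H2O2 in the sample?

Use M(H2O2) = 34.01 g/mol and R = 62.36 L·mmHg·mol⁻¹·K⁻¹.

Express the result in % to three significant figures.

58.8 %

P(O2) = 755 − 12.7 = 742.3 mmHg
n(O2) = PV/RT = (742.3 × 0.3850) / (62.36 × 288.15) = 0.01590 mol
n(H2O2) = (2/1) × 0.01590 = 0.03180 mol
m(H2O2) = 0.03180 × 34.01 = 1.082 g
%H2O2 = 1.082 / 1.84 × 100 = 58.80%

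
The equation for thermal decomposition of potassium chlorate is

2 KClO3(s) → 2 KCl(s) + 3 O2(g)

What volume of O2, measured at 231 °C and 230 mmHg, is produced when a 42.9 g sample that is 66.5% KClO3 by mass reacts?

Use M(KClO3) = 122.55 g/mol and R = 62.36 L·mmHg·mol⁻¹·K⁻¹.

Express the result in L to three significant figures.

47.7 L

mass of KClO3 = 42.9 × 66.5/100 = 28.53 g
n(KClO3) = 28.53 / 122.55 = 0.2328 mol
n(O2) = (3/2) × 0.2328 = 0.3492 mol
V = nRT/P = 0.3492 × 62.36 × 504.15 / 230 = 47.73 L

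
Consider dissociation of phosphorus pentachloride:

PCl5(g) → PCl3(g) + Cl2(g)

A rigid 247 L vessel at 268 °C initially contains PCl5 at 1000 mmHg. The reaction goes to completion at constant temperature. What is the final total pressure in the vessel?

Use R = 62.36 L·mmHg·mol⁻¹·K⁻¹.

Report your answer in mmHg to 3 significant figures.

Since T and V are fixed, P_final/P_initial = n_final/n_initial = 2/1.
P_final = (2/1) × 1000 = 2000 mmHg

2000 mmHg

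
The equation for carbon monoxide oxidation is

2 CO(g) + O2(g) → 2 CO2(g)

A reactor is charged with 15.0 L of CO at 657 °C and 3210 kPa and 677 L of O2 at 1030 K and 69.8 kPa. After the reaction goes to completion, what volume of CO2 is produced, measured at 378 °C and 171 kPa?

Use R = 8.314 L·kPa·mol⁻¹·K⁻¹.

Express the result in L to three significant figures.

n(CO) = PV/RT = (3210 × 15.0) / (8.314 × 930.15) = 6.226 mol
n(O2) = PV/RT = (69.8 × 677) / (8.314 × 1030) = 5.518 mol
For 6.226 mol CO, stoichiometry requires (1/2) × 6.226 = 3.113 mol O2; 5.518 mol is available, so CO is limiting.
n(CO2) = (2/2) × 6.226 = 6.226 mol
V(CO2) = nRT/P = 6.226 × 8.314 × 651.15 / 171 = 197.1 L

197 L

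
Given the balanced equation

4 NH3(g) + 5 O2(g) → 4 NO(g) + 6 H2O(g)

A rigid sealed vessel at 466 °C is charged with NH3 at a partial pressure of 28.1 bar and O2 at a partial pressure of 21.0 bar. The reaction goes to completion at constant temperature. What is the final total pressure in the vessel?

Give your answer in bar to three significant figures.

With V and T fixed, P_i ∝ n_i, so the mole ratios apply directly to partial pressures at 466 °C.
P(O2) required for 28.1 bar of NH3 = (5/4) × 28.1 = 35.12 bar; available 21.0 bar, so O2 is limiting.
P(NH3) remaining = 28.1 − (4/5) × 21.0 = 11.30 bar
P(gaseous products) = (4+6)/5 × 21.0 = 42.00 bar
P_total at 466 °C = 11.30 + 42.00 = 53.30 bar

53.3 bar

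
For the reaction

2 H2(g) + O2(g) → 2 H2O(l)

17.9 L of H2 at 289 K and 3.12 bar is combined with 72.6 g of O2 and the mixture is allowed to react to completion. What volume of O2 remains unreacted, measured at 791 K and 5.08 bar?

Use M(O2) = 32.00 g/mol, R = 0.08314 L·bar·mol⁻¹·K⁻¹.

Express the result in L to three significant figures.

14.3 L

n(H2) = PV/RT = (3.12 × 17.9) / (0.08314 × 289) = 2.324 mol
n(O2) = 72.6 / 32.00 = 2.269 mol
For 2.324 mol H2, stoichiometry requires (1/2) × 2.324 = 1.162 mol O2; 2.269 mol is available, so H2 is limiting.
n(O2) consumed = (1/2) × 2.324 = 1.162 mol; remaining = 2.269 − 1.162 = 1.107 mol
V(O2) = nRT/P = 1.107 × 0.08314 × 791 / 5.08 = 14.33 L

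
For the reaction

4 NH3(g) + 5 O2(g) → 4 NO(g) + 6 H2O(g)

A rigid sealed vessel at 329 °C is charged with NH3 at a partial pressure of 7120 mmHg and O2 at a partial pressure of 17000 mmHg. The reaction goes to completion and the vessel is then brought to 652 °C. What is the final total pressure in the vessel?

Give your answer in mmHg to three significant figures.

39800 mmHg

Because the vessel is rigid and T is held at 329 °C, work the stoichiometry in partial pressures (P_i = n_iRT/V).
P(O2) required for 7120 mmHg of NH3 = (5/4) × 7120 = 8900 mmHg; available 17000 mmHg, so NH3 is limiting.
P(O2) remaining = 17000 − (5/4) × 7120 = 8100 mmHg
P(gaseous products) = (4+6)/4 × 7120 = 17800 mmHg
P_total at 329 °C = 8100 + 17800 = 25900 mmHg
Scaling to 652 °C: P = 25900 × 925.15/602.15 = 39790 mmHg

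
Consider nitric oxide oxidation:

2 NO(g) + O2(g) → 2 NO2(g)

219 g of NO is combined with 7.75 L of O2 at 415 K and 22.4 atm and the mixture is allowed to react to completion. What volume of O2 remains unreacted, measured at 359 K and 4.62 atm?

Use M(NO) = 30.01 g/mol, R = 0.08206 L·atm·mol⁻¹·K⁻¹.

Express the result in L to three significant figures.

9.24 L

n(NO) = 219 / 30.01 = 7.298 mol
n(O2) = PV/RT = (22.4 × 7.75) / (0.08206 × 415) = 5.098 mol
For 7.298 mol NO, stoichiometry requires (1/2) × 7.298 = 3.649 mol O2; 5.098 mol is available, so NO is limiting.
n(O2) consumed = (1/2) × 7.298 = 3.649 mol; remaining = 5.098 − 3.649 = 1.449 mol
V(O2) = nRT/P = 1.449 × 0.08206 × 359 / 4.62 = 9.240 L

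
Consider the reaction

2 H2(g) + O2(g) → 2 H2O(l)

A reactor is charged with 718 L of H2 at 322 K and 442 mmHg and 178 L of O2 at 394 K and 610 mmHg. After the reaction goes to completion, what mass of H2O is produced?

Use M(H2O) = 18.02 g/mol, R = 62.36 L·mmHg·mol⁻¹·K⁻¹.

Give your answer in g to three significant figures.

159 g

n(H2) = PV/RT = (442 × 718) / (62.36 × 322) = 15.80 mol
n(O2) = PV/RT = (610 × 178) / (62.36 × 394) = 4.419 mol
For 15.80 mol H2, stoichiometry requires (1/2) × 15.80 = 7.900 mol O2; 4.419 mol is available, so O2 is limiting.
n(H2O) = (2/1) × 4.419 = 8.838 mol
m(H2O) = 8.838 × 18.02 = 159.3 g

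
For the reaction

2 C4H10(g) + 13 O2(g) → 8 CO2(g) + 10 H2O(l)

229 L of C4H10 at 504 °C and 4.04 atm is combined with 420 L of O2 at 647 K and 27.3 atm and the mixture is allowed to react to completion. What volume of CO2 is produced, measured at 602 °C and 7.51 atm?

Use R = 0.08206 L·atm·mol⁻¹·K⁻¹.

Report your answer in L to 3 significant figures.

555 L

n(C4H10) = PV/RT = (4.04 × 229) / (0.08206 × 777.15) = 14.51 mol
n(O2) = PV/RT = (27.3 × 420) / (0.08206 × 647) = 216.0 mol
For 14.51 mol C4H10, stoichiometry requires (13/2) × 14.51 = 94.31 mol O2; 216.0 mol is available, so C4H10 is limiting.
n(CO2) = (8/2) × 14.51 = 58.04 mol
V(CO2) = nRT/P = 58.04 × 0.08206 × 875.15 / 7.51 = 555.0 L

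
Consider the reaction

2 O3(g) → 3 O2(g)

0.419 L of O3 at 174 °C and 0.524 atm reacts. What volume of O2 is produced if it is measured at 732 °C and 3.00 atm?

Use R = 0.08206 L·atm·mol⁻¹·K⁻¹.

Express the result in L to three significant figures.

n(O3) = PV/RT = (0.524 × 0.419) / (0.08206 × 447.15) = 0.005984 mol
n(O2) = (3/2) × 0.005984 = 0.008976 mol
V = nRT/P = 0.008976 × 0.08206 × 1005.15 / 3.00 = 0.2468 L

0.247 L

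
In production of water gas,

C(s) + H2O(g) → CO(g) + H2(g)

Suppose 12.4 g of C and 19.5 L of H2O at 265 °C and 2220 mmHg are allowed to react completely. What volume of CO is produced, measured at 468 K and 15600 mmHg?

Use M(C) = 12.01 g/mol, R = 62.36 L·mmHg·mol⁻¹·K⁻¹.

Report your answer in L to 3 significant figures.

n(C) = 12.4 / 12.01 = 1.032 mol
n(H2O) = PV/RT = (2220 × 19.5) / (62.36 × 538.15) = 1.290 mol
For 1.032 mol C, stoichiometry requires (1/1) × 1.032 = 1.032 mol H2O; 1.290 mol is available, so C is limiting.
n(CO) = (1/1) × 1.032 = 1.032 mol
V(CO) = nRT/P = 1.032 × 62.36 × 468 / 15600 = 1.931 L

1.93 L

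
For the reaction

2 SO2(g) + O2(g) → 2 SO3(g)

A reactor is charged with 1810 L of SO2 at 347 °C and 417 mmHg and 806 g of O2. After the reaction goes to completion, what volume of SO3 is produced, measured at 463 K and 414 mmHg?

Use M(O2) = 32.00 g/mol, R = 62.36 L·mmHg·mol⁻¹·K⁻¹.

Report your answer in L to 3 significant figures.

1360 L

n(SO2) = PV/RT = (417 × 1810) / (62.36 × 620.15) = 19.52 mol
n(O2) = 806 / 32.00 = 25.19 mol
For 19.52 mol SO2, stoichiometry requires (1/2) × 19.52 = 9.760 mol O2; 25.19 mol is available, so SO2 is limiting.
n(SO3) = (2/2) × 19.52 = 19.52 mol
V(SO3) = nRT/P = 19.52 × 62.36 × 463 / 414 = 1361 L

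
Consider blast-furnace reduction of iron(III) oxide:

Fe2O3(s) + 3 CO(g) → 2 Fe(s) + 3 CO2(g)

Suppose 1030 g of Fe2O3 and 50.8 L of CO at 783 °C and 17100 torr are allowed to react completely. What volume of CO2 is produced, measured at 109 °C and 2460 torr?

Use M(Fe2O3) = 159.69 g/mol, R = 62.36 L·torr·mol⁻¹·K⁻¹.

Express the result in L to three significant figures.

n(Fe2O3) = 1030 / 159.69 = 6.450 mol
n(CO) = PV/RT = (17100 × 50.8) / (62.36 × 1056.15) = 13.19 mol
For 6.450 mol Fe2O3, stoichiometry requires (3/1) × 6.450 = 19.35 mol CO; 13.19 mol is available, so CO is limiting.
n(CO2) = (3/3) × 13.19 = 13.19 mol
V(CO2) = nRT/P = 13.19 × 62.36 × 382.15 / 2460 = 127.8 L

128 L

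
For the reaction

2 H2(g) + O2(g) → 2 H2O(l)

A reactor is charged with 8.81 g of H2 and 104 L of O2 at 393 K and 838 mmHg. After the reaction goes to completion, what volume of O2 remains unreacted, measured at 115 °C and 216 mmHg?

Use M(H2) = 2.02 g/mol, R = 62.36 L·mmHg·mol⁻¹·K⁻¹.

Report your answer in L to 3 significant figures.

154 L

n(H2) = 8.81 / 2.02 = 4.361 mol
n(O2) = PV/RT = (838 × 104) / (62.36 × 393) = 3.556 mol
For 4.361 mol H2, stoichiometry requires (1/2) × 4.361 = 2.180 mol O2; 3.556 mol is available, so H2 is limiting.
n(O2) consumed = (1/2) × 4.361 = 2.180 mol; remaining = 3.556 − 2.180 = 1.376 mol
V(O2) = nRT/P = 1.376 × 62.36 × 388.15 / 216 = 154.2 L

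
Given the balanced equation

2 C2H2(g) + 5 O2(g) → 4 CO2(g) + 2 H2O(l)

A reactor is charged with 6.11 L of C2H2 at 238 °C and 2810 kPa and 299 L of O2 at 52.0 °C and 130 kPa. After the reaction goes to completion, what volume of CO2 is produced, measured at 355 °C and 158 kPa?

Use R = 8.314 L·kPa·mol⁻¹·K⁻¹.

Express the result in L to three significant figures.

n(C2H2) = PV/RT = (2810 × 6.11) / (8.314 × 511.15) = 4.040 mol
n(O2) = PV/RT = (130 × 299) / (8.314 × 325.15) = 14.38 mol
For 4.040 mol C2H2, stoichiometry requires (5/2) × 4.040 = 10.10 mol O2; 14.38 mol is available, so C2H2 is limiting.
n(CO2) = (4/2) × 4.040 = 8.080 mol
V(CO2) = nRT/P = 8.080 × 8.314 × 628.15 / 158 = 267.1 L

267 L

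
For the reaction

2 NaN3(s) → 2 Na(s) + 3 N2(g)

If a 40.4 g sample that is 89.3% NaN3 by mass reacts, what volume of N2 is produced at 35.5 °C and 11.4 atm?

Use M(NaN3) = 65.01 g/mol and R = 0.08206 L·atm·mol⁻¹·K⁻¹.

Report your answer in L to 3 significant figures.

mass of NaN3 = 40.4 × 89.3/100 = 36.08 g
n(NaN3) = 36.08 / 65.01 = 0.5550 mol
n(N2) = (3/2) × 0.5550 = 0.8325 mol
V = nRT/P = 0.8325 × 0.08206 × 308.65 / 11.4 = 1.850 L

1.85 L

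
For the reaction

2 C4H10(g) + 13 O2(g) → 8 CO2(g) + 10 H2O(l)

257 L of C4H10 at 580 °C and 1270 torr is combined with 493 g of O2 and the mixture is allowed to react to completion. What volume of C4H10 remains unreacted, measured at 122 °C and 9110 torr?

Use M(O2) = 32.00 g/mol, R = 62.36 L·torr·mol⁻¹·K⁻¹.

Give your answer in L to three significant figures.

n(C4H10) = PV/RT = (1270 × 257) / (62.36 × 853.15) = 6.135 mol
n(O2) = 493 / 32.00 = 15.41 mol
For 6.135 mol C4H10, stoichiometry requires (13/2) × 6.135 = 39.88 mol O2; 15.41 mol is available, so O2 is limiting.
n(C4H10) consumed = (2/13) × 15.41 = 2.371 mol; remaining = 6.135 − 2.371 = 3.764 mol
V(C4H10) = nRT/P = 3.764 × 62.36 × 395.15 / 9110 = 10.18 L

10.2 L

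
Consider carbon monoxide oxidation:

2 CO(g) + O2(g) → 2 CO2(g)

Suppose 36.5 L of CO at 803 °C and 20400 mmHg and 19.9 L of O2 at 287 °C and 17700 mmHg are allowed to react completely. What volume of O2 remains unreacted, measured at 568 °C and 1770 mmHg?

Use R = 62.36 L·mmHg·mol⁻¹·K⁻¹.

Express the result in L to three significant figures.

n(CO) = PV/RT = (20400 × 36.5) / (62.36 × 1076.15) = 11.10 mol
n(O2) = PV/RT = (17700 × 19.9) / (62.36 × 560.15) = 10.08 mol
For 11.10 mol CO, stoichiometry requires (1/2) × 11.10 = 5.550 mol O2; 10.08 mol is available, so CO is limiting.
n(O2) consumed = (1/2) × 11.10 = 5.550 mol; remaining = 10.08 − 5.550 = 4.530 mol
V(O2) = nRT/P = 4.530 × 62.36 × 841.15 / 1770 = 134.2 L

134 L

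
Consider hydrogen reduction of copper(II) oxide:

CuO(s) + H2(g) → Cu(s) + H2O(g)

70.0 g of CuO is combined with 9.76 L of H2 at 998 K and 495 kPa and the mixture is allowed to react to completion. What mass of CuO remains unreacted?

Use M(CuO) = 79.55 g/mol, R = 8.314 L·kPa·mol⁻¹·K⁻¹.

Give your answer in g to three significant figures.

23.7 g

n(CuO) = 70.0 / 79.55 = 0.8799 mol
n(H2) = PV/RT = (495 × 9.76) / (8.314 × 998) = 0.5823 mol
For 0.8799 mol CuO, stoichiometry requires (1/1) × 0.8799 = 0.8799 mol H2; 0.5823 mol is available, so H2 is limiting.
n(CuO) consumed = (1/1) × 0.5823 = 0.5823 mol; remaining = 0.8799 − 0.5823 = 0.2976 mol
m(CuO) = 0.2976 × 79.55 = 23.67 g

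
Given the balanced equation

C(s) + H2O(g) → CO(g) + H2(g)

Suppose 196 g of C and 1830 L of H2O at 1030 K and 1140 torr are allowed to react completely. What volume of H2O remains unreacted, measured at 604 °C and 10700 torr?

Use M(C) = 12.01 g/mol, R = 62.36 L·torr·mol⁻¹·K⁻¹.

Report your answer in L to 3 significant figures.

n(C) = 196 / 12.01 = 16.32 mol
n(H2O) = PV/RT = (1140 × 1830) / (62.36 × 1030) = 32.48 mol
For 16.32 mol C, stoichiometry requires (1/1) × 16.32 = 16.32 mol H2O; 32.48 mol is available, so C is limiting.
n(H2O) consumed = (1/1) × 16.32 = 16.32 mol; remaining = 32.48 − 16.32 = 16.16 mol
V(H2O) = nRT/P = 16.16 × 62.36 × 877.15 / 10700 = 82.61 L

82.6 L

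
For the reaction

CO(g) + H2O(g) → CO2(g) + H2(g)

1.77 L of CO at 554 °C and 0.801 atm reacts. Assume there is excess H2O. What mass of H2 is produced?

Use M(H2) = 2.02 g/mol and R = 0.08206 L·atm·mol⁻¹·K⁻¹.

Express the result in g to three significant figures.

0.0422 g

n(CO) = PV/RT = (0.801 × 1.77) / (0.08206 × 827.15) = 0.02089 mol
n(H2) = (1/1) × 0.02089 = 0.02089 mol
m(H2) = 0.02089 × 2.02 = 0.04220 g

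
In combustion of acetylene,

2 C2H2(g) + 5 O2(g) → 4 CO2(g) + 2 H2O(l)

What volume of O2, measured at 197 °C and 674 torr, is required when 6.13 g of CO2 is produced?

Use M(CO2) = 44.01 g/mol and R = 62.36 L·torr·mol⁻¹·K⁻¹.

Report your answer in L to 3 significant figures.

7.57 L

n(CO2) = 6.130 / 44.01 = 0.1393 mol
n(O2) = (5/4) × 0.1393 = 0.1741 mol
V = nRT/P = 0.1741 × 62.36 × 470.15 / 674 = 7.573 L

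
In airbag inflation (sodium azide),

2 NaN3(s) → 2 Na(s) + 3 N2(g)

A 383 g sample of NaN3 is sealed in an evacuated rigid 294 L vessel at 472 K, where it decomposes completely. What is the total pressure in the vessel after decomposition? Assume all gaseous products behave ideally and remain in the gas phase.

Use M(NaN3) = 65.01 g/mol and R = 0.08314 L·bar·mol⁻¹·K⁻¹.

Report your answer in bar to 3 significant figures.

n(NaN3) = 383 / 65.01 = 5.891 mol
n(gas produced) = (3/2) × 5.891 = 8.837 mol
P = nRT/V = 8.837 × 0.08314 × 472 / 294 = 1.180 bar

1.18 bar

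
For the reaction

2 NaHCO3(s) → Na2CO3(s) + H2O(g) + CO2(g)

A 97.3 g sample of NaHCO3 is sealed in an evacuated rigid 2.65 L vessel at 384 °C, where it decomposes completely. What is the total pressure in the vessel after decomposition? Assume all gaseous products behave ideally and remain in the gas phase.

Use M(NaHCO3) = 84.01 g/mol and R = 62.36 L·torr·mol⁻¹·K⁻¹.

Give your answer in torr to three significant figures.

17900 torr

n(NaHCO3) = 97.3 / 84.01 = 1.158 mol
n(gas produced) = (2/2) × 1.158 = 1.158 mol
P = nRT/V = 1.158 × 62.36 × 657.15 / 2.65 = 17910 torr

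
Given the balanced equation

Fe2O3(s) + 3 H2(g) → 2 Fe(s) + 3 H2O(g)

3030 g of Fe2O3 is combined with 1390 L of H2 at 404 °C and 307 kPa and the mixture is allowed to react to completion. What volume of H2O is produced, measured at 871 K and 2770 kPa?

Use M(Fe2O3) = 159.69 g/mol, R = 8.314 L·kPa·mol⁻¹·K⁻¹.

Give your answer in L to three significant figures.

n(Fe2O3) = 3030 / 159.69 = 18.97 mol
n(H2) = PV/RT = (307 × 1390) / (8.314 × 677.15) = 75.80 mol
For 18.97 mol Fe2O3, stoichiometry requires (3/1) × 18.97 = 56.91 mol H2; 75.80 mol is available, so Fe2O3 is limiting.
n(H2O) = (3/1) × 18.97 = 56.91 mol
V(H2O) = nRT/P = 56.91 × 8.314 × 871 / 2770 = 148.8 L

149 L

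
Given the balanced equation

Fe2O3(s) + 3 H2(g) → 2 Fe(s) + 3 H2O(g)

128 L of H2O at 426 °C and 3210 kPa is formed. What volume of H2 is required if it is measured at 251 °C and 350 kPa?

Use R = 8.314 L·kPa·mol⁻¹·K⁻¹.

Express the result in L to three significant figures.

880 L

n(H2O) = PV/RT = (3210 × 128) / (8.314 × 699.15) = 70.69 mol
n(H2) = (3/3) × 70.69 = 70.69 mol
V = nRT/P = 70.69 × 8.314 × 524.15 / 350 = 880.1 L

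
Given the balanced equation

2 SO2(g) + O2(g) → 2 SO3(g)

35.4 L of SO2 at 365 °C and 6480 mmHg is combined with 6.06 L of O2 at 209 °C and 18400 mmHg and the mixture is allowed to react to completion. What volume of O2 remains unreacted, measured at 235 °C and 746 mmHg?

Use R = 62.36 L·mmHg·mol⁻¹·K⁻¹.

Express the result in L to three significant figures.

35.1 L

n(SO2) = PV/RT = (6480 × 35.4) / (62.36 × 638.15) = 5.764 mol
n(O2) = PV/RT = (18400 × 6.06) / (62.36 × 482.15) = 3.709 mol
For 5.764 mol SO2, stoichiometry requires (1/2) × 5.764 = 2.882 mol O2; 3.709 mol is available, so SO2 is limiting.
n(O2) consumed = (1/2) × 5.764 = 2.882 mol; remaining = 3.709 − 2.882 = 0.8270 mol
V(O2) = nRT/P = 0.8270 × 62.36 × 508.15 / 746 = 35.13 L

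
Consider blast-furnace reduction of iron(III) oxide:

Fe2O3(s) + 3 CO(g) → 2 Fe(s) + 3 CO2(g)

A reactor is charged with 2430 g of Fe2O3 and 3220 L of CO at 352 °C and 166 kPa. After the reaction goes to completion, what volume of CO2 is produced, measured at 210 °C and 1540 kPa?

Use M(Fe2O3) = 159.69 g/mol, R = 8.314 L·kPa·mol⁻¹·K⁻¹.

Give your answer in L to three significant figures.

119 L

n(Fe2O3) = 2430 / 159.69 = 15.22 mol
n(CO) = PV/RT = (166 × 3220) / (8.314 × 625.15) = 102.8 mol
For 15.22 mol Fe2O3, stoichiometry requires (3/1) × 15.22 = 45.66 mol CO; 102.8 mol is available, so Fe2O3 is limiting.
n(CO2) = (3/1) × 15.22 = 45.66 mol
V(CO2) = nRT/P = 45.66 × 8.314 × 483.15 / 1540 = 119.1 L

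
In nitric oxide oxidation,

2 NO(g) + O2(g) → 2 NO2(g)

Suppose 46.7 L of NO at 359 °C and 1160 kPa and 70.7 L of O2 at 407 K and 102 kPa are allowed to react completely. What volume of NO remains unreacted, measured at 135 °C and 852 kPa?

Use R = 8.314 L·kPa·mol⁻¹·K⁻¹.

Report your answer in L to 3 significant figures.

n(NO) = PV/RT = (1160 × 46.7) / (8.314 × 632.15) = 10.31 mol
n(O2) = PV/RT = (102 × 70.7) / (8.314 × 407) = 2.131 mol
For 10.31 mol NO, stoichiometry requires (1/2) × 10.31 = 5.155 mol O2; 2.131 mol is available, so O2 is limiting.
n(NO) consumed = (2/1) × 2.131 = 4.262 mol; remaining = 10.31 − 4.262 = 6.048 mol
V(NO) = nRT/P = 6.048 × 8.314 × 408.15 / 852 = 24.09 L

24.1 L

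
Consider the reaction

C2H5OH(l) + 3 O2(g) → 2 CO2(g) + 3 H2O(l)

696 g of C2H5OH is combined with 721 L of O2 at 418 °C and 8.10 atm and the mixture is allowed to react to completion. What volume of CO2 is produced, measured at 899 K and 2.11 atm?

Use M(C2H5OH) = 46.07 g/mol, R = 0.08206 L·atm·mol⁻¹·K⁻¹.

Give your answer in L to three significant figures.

n(C2H5OH) = 696 / 46.07 = 15.11 mol
n(O2) = PV/RT = (8.10 × 721) / (0.08206 × 691.15) = 103.0 mol
For 15.11 mol C2H5OH, stoichiometry requires (3/1) × 15.11 = 45.33 mol O2; 103.0 mol is available, so C2H5OH is limiting.
n(CO2) = (2/1) × 15.11 = 30.22 mol
V(CO2) = nRT/P = 30.22 × 0.08206 × 899 / 2.11 = 1057 L

1060 L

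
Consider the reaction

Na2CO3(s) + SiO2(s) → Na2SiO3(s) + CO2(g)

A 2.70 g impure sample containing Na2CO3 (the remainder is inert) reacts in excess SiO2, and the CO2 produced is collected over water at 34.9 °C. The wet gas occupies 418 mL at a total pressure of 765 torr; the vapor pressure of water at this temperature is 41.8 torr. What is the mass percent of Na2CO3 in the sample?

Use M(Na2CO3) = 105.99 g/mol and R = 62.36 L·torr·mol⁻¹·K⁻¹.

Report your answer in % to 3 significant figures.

P(CO2) = 765 − 41.8 = 723.2 torr
n(CO2) = PV/RT = (723.2 × 0.4180) / (62.36 × 308.05) = 0.01574 mol
n(Na2CO3) = (1/1) × 0.01574 = 0.01574 mol
m(Na2CO3) = 0.01574 × 105.99 = 1.668 g
%Na2CO3 = 1.668 / 2.70 × 100 = 61.78%

61.8 %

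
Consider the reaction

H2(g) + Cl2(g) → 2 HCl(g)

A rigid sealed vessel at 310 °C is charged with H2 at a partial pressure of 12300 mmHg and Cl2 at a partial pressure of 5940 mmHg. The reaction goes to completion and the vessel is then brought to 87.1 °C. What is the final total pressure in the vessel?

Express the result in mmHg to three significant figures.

With V and T fixed, P_i ∝ n_i, so the mole ratios apply directly to partial pressures at 310 °C.
P(Cl2) required for 12300 mmHg of H2 = (1/1) × 12300 = 12300 mmHg; available 5940 mmHg, so Cl2 is limiting.
P(H2) remaining = 12300 − (1/1) × 5940 = 6360 mmHg
P(gaseous products) = (2)/1 × 5940 = 11880 mmHg
P_total at 310 °C = 6360 + 11880 = 18240 mmHg
Scaling to 87.1 °C: P = 18240 × 360.25/583.15 = 11270 mmHg

11300 mmHg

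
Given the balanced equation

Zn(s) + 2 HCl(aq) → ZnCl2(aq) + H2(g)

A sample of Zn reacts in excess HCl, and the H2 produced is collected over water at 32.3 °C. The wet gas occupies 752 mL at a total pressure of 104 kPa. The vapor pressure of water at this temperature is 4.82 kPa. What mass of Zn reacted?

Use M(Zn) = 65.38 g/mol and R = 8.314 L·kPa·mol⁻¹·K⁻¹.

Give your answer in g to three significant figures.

1.92 g

P(H2) = 104 − 4.82 = 99.18 kPa
n(H2) = PV/RT = (99.18 × 0.7520) / (8.314 × 305.45) = 0.02937 mol
n(Zn) = (1/1) × 0.02937 = 0.02937 mol
m(Zn) = 0.02937 × 65.38 = 1.920 g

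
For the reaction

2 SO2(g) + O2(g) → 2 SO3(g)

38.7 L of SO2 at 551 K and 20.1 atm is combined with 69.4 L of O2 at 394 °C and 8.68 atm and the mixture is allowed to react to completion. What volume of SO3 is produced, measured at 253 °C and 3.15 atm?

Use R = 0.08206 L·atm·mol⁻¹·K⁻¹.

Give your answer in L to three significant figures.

236 L

n(SO2) = PV/RT = (20.1 × 38.7) / (0.08206 × 551) = 17.20 mol
n(O2) = PV/RT = (8.68 × 69.4) / (0.08206 × 667.15) = 11.00 mol
For 17.20 mol SO2, stoichiometry requires (1/2) × 17.20 = 8.600 mol O2; 11.00 mol is available, so SO2 is limiting.
n(SO3) = (2/2) × 17.20 = 17.20 mol
V(SO3) = nRT/P = 17.20 × 0.08206 × 526.15 / 3.15 = 235.8 L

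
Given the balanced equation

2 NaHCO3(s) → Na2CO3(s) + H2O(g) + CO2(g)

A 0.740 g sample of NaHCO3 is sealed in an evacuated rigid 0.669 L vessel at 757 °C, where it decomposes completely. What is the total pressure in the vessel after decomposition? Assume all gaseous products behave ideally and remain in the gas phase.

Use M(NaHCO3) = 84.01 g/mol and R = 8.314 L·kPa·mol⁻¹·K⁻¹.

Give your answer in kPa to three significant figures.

113 kPa

n(NaHCO3) = 0.740 / 84.01 = 0.008808 mol
n(gas produced) = (2/2) × 0.008808 = 0.008808 mol
P = nRT/V = 0.008808 × 8.314 × 1030.15 / 0.669 = 112.8 kPa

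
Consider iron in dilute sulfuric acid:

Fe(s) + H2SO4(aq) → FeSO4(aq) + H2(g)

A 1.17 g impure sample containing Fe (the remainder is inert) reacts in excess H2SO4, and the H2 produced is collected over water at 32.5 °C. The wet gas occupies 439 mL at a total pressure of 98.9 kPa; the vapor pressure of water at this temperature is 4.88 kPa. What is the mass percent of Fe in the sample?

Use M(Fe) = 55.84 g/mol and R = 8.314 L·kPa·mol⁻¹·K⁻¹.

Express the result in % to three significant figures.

P(H2) = 98.9 − 4.88 = 94.02 kPa
n(H2) = PV/RT = (94.02 × 0.4390) / (8.314 × 305.65) = 0.01624 mol
n(Fe) = (1/1) × 0.01624 = 0.01624 mol
m(Fe) = 0.01624 × 55.84 = 0.9068 g
%Fe = 0.9068 / 1.17 × 100 = 77.50%

77.5 %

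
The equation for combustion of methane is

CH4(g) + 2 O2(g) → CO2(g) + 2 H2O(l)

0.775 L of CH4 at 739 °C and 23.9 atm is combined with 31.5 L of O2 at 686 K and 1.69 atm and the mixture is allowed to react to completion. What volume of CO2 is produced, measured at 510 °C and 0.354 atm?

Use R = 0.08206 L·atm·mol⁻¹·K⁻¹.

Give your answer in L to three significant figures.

n(CH4) = PV/RT = (23.9 × 0.775) / (0.08206 × 1012.15) = 0.2230 mol
n(O2) = PV/RT = (1.69 × 31.5) / (0.08206 × 686) = 0.9457 mol
For 0.2230 mol CH4, stoichiometry requires (2/1) × 0.2230 = 0.4460 mol O2; 0.9457 mol is available, so CH4 is limiting.
n(CO2) = (1/1) × 0.2230 = 0.2230 mol
V(CO2) = nRT/P = 0.2230 × 0.08206 × 783.15 / 0.354 = 40.48 L

40.5 L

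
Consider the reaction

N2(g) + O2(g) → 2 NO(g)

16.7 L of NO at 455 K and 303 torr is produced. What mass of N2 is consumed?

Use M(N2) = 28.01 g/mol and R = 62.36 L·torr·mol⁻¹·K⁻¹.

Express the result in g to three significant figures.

2.50 g

n(NO) = PV/RT = (303 × 16.7) / (62.36 × 455) = 0.1783 mol
n(N2) = (1/2) × 0.1783 = 0.08915 mol
m(N2) = 0.08915 × 28.01 = 2.497 g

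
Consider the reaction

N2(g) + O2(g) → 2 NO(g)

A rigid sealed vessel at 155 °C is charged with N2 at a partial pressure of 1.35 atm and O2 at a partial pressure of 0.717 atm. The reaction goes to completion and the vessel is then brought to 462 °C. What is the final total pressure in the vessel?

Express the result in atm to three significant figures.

With V and T fixed, P_i ∝ n_i, so the mole ratios apply directly to partial pressures at 155 °C.
P(O2) required for 1.35 atm of N2 = (1/1) × 1.35 = 1.350 atm; available 0.717 atm, so O2 is limiting.
P(N2) remaining = 1.35 − (1/1) × 0.717 = 0.6330 atm
P(gaseous products) = (2)/1 × 0.717 = 1.434 atm
P_total at 155 °C = 0.6330 + 1.434 = 2.067 atm
Scaling to 462 °C: P = 2.067 × 735.15/428.15 = 3.549 atm

3.55 atm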